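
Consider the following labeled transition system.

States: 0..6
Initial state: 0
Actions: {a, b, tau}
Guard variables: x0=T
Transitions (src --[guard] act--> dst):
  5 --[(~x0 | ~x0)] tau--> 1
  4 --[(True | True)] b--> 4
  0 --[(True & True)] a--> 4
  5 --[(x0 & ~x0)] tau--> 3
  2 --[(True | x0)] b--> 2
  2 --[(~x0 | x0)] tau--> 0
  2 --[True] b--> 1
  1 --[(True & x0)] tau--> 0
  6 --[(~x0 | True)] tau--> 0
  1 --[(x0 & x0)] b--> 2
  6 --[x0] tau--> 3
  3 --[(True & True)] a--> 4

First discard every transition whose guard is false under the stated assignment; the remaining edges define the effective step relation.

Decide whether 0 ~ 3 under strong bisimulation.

Bisimulation quotient by refinement:
  round 0: {{0,1,2,3,4,5,6}}
  round 1: {{0,3},{1,2},{4},{5},{6}}
Fixed point at round 2; 5 class(es).
[0]={0,3}  [3]={0,3}

Answer: BISIMILAR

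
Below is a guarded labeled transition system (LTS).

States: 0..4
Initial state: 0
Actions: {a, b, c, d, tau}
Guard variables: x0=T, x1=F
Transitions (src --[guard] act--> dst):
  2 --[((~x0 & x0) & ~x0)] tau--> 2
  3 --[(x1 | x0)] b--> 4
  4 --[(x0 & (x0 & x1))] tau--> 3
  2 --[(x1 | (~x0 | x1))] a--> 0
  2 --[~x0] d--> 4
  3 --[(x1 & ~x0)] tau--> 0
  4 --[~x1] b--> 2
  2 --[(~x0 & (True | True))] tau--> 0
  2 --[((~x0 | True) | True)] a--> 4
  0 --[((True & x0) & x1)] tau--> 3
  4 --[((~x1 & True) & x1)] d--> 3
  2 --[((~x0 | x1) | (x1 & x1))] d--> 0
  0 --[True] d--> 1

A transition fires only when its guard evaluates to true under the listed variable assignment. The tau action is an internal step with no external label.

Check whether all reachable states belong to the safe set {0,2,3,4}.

Allowed set {0,2,3,4}
R = {0,1}
  0: ok
  1: ✗ unsafe
counterexample path to 1: d

Answer: INVARIANT VIOLATED at state 1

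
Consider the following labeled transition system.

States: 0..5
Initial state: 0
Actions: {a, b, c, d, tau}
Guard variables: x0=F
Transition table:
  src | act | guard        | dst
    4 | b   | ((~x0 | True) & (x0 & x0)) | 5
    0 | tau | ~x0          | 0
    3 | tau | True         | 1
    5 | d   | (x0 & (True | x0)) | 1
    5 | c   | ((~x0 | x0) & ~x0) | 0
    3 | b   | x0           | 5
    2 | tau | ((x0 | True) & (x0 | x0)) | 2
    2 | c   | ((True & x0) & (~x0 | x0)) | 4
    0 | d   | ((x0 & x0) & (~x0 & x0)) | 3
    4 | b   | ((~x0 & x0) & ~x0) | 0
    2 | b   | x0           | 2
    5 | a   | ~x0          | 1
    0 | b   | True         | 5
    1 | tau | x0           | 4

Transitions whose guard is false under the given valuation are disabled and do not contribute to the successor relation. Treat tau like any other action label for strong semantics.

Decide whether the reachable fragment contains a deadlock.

Answer: DEADLOCK at state 1

Analysis:
R = {0,1,5}
  0: b→5  tau→0  [deg 2]
  1: ∅  [STUCK]
  5: a→1  c→0  [deg 2]
Path to 1: b·a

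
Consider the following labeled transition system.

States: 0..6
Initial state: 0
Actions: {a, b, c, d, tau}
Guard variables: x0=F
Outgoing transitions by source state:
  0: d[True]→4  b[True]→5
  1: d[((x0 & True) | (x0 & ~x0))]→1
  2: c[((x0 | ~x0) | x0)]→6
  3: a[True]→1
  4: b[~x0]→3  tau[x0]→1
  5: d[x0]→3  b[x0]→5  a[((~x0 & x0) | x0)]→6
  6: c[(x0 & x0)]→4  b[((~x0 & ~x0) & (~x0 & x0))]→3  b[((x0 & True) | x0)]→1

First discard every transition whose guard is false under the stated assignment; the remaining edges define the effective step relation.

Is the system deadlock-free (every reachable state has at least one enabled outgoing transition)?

Answer: DEADLOCK at state 1

Analysis:
Reachable = {0,1,3,4,5}
  0: b→5  d→4  [2 out]
  1: ∅  [no exit]
  3: a→1  [1 out]
  4: b→3  [1 out]
  5: ∅  [no exit]
witness 1: d·b·a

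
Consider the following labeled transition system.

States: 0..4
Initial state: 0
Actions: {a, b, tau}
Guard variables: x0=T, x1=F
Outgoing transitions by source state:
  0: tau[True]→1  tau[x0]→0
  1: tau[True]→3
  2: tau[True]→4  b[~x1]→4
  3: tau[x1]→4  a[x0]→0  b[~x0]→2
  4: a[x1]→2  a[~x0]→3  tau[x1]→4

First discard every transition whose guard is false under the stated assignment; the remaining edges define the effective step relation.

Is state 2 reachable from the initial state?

Answer: UNREACHABLE

Trace:
6 transition(s) survive guard evaluation.
Layer 0: {0}
Layer 1: {1}  cumulative {0,1}
Layer 2: {3}  cumulative {0,1,3}
Reach set: {0,1,3}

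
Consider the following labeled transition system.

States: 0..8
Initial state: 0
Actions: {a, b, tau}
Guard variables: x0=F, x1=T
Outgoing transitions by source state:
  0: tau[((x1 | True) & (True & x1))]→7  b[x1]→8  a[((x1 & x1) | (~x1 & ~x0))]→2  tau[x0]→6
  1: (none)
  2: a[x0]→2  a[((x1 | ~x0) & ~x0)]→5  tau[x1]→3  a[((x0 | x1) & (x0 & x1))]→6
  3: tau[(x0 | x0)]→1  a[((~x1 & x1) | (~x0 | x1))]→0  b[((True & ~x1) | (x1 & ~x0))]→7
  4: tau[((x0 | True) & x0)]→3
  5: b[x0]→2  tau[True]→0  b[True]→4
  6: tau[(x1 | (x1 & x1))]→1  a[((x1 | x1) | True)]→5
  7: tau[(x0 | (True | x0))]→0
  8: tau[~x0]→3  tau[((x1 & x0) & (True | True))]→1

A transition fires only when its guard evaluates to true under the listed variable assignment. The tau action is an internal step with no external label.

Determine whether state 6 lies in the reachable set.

13 transition(s) survive guard evaluation.
Layer 0: {0}
Layer 1: {2,7,8}  now seen {0,2,7,8}
Layer 2: {3,5}  now seen {0,2,3,5,7,8}
Layer 3: {4}  now seen {0,2,3,4,5,7,8}
Reach set: {0,2,3,4,5,7,8}

Answer: UNREACHABLE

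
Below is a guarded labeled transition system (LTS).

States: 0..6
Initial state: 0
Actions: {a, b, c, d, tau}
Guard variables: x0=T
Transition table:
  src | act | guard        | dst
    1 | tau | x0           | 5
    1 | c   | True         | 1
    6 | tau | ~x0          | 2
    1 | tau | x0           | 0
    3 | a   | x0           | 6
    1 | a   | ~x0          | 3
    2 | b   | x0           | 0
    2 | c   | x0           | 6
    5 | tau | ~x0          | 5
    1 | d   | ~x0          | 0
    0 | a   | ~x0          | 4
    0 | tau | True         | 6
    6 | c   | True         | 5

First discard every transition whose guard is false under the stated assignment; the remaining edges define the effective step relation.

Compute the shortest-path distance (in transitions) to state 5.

Answer: 2

Analysis:
BFS to 5:
  depth 0: {0}
  depth 1: {6}
  depth 2: {5}
depth(5)=2, e.g. tau·c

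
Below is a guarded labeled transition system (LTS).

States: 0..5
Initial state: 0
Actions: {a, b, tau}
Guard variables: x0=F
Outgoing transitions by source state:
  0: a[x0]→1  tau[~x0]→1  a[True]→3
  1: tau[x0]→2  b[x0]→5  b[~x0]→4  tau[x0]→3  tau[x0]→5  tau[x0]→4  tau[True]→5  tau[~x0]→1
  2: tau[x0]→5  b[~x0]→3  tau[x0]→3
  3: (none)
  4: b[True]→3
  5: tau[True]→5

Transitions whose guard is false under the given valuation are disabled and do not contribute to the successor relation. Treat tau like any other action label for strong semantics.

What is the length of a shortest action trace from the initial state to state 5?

Answer: 2

Analysis:
Layered search for 5:
  depth 0: {0}
  depth 1: {1,3}
  depth 2: {4,5}
depth(5)=2, e.g. tau·tau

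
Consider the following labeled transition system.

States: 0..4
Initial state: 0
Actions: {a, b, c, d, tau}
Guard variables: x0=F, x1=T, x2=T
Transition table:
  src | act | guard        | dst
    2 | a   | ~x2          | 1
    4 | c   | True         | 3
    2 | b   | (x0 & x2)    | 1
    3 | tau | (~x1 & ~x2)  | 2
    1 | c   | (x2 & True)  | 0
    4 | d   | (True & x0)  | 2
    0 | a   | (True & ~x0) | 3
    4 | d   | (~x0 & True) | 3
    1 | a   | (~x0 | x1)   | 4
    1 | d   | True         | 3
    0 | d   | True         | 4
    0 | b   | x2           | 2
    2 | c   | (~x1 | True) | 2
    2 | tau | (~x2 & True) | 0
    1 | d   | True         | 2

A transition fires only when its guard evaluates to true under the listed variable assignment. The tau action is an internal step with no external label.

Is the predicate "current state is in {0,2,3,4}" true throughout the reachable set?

Answer: INVARIANT HOLDS

Analysis:
Allowed set {0,2,3,4}
R = {0,2,3,4}
  0: ok
  2: ok
  3: ok
  4: ok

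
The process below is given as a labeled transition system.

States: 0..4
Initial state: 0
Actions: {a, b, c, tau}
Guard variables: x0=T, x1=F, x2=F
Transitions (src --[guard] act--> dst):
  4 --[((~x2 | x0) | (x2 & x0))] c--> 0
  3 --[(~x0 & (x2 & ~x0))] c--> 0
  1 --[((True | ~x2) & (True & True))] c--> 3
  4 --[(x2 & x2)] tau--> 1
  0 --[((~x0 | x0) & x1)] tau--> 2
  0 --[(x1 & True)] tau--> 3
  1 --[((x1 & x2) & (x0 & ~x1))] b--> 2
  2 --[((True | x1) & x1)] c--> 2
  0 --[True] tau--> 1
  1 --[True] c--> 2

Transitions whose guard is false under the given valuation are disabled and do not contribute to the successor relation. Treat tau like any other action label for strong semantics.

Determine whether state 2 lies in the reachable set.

Answer: REACHABLE

Analysis:
Guard filter leaves 4 enabled edge(s).
Layer 0: {0}
Layer 1: {1}  total {0,1}
Layer 2: {2,3}  total {0,1,2,3}
Reachable = {0,1,2,3}
trace reaching 2: tau·c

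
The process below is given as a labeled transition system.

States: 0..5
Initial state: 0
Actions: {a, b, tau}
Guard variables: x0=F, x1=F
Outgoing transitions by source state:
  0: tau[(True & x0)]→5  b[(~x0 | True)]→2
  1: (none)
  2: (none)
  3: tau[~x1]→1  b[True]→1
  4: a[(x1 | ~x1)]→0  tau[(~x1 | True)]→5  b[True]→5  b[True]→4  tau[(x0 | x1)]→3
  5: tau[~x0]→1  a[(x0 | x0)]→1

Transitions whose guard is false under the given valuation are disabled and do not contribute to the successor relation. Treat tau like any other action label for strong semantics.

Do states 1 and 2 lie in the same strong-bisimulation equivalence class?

Compute ~ classes (split until stable):
  round 0: {{0,1,2,3,4,5}}
  round 1: {{0},{1,2},{3},{4},{5}}
Fixed point at round 2; 5 class(es).
1∈{1,2}, 2∈{1,2}

Answer: BISIMILAR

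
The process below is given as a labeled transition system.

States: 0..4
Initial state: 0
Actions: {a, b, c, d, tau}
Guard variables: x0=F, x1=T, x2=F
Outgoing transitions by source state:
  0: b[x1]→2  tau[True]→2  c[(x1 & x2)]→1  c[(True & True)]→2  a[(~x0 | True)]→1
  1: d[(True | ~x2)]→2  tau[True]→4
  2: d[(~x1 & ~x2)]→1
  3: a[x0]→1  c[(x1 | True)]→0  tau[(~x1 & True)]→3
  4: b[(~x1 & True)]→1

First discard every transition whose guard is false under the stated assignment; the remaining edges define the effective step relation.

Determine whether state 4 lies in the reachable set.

Answer: REACHABLE

Trace:
After dropping false guards: 7 live edges.
Layer 0: {0}
Layer 1: {1,2}  cumulative {0,1,2}
Layer 2: {4}  cumulative {0,1,2,4}
Reachable = {0,1,2,4}
trace reaching 4: a·tau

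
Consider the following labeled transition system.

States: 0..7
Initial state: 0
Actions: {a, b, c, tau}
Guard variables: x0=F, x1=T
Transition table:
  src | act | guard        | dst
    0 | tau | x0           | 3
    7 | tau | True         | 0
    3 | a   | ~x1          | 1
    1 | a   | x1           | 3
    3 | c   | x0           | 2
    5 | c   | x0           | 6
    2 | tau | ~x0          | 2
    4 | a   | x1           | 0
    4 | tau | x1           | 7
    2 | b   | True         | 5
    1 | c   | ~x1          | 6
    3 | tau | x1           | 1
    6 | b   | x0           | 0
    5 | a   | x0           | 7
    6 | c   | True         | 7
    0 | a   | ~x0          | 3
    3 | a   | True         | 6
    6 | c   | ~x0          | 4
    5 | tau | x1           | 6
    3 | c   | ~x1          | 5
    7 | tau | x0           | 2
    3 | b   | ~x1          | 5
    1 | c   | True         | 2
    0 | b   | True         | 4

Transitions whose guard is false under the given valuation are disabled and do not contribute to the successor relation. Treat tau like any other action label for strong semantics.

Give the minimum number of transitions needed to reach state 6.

BFS to 6:
  L0 = {0}
  L1 = {3,4}
  L2 = {1,6,7}
first hit 6 at d=2 via a·a

Answer: 2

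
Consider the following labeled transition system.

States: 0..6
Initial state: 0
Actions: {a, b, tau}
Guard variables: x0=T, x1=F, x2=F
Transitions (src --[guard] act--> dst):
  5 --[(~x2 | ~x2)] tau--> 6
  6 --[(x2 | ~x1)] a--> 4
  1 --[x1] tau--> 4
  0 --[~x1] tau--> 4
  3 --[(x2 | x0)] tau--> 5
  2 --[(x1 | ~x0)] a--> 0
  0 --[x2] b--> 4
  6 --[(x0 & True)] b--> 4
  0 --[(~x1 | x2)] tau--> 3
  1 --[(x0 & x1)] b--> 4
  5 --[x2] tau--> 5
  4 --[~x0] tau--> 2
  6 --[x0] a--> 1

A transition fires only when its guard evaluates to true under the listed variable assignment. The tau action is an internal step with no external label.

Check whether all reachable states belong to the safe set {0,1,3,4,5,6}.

Safe = {0,1,3,4,5,6}
Reach set: {0,1,3,4,5,6}
  0: ok
  1: ok
  3: ok
  4: ok
  5: ok
  6: ok

Answer: INVARIANT HOLDS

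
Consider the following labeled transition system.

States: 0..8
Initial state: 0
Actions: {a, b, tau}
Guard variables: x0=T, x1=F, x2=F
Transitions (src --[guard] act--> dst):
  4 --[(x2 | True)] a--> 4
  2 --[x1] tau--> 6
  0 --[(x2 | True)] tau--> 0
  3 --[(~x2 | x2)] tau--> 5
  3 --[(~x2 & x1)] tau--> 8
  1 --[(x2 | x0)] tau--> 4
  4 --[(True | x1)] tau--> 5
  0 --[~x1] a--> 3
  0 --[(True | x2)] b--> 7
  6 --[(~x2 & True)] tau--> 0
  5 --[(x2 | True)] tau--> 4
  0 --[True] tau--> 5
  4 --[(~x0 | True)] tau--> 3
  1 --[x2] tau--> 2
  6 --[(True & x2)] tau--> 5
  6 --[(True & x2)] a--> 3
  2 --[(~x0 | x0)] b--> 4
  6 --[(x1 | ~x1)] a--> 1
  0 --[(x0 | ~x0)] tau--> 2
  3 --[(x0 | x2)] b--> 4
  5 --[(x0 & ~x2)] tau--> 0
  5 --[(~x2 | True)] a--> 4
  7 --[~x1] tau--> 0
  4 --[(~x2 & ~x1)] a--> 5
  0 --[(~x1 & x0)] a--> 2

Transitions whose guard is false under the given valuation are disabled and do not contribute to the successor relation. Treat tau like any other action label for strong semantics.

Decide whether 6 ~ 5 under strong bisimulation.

Answer: NOT BISIMILAR

Trace:
Bisimulation quotient by refinement:
  round 0: {{0,1,2,3,4,5,6,7,8}}
  round 1: {{0},{1,7},{2},{3},{4,5,6},{8}}
  round 2: {{0},{1},{2},{3},{4},{5},{6},{7},{8}}
9 equivalence class(es) (converged in 3)
6∈{6}, 5∈{5}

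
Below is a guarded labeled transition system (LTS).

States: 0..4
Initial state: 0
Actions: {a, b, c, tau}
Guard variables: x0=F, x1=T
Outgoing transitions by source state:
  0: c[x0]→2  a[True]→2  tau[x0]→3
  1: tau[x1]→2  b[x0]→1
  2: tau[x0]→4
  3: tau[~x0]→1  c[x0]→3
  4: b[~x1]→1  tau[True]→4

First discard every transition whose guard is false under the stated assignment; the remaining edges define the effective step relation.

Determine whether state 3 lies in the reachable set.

Answer: UNREACHABLE

Trace:
After dropping false guards: 4 live edges.
L0 = {0}
L1 = {2}  cumulative {0,2}
Reach set: {0,2}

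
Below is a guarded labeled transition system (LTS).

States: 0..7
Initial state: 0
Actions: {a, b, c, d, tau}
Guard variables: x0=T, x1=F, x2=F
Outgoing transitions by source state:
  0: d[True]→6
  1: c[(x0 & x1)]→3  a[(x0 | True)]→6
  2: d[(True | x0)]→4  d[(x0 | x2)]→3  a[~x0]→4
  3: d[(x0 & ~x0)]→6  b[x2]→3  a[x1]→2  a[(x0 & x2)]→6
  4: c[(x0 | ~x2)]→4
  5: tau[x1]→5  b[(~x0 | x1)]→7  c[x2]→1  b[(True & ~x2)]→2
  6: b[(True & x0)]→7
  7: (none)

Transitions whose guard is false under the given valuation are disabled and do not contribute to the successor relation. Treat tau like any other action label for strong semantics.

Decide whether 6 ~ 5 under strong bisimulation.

Bisimulation quotient by refinement:
  π0 = {{0,1,2,3,4,5,6,7}}
  π1 = {{0,2},{1},{3,7},{4},{5,6}}
  π2 = {{0},{1},{2},{3,7},{4},{5},{6}}
stable after 3 split(s): 7 block(s)
class of 6: {6}; class of 5: {5}

Answer: NOT BISIMILAR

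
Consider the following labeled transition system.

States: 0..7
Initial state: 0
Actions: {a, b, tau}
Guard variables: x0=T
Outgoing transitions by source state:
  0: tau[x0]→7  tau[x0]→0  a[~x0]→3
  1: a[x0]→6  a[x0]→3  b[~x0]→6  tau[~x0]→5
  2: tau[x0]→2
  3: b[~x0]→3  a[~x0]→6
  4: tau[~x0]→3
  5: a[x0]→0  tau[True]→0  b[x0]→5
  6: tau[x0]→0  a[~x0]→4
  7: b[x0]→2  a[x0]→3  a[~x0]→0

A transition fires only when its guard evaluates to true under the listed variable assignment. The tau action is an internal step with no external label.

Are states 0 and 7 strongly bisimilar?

Compute ~ classes (split until stable):
  P[0] = {{0,1,2,3,4,5,6,7}}
  P[1] = {{0,2,6},{1},{3,4},{5},{7}}
  P[2] = {{0},{1},{2,6},{3,4},{5},{7}}
  P[3] = {{0},{1},{2},{3,4},{5},{6},{7}}
Fixed point at round 4; 7 class(es).
class of 0: {0}; class of 7: {7}

Answer: NOT BISIMILAR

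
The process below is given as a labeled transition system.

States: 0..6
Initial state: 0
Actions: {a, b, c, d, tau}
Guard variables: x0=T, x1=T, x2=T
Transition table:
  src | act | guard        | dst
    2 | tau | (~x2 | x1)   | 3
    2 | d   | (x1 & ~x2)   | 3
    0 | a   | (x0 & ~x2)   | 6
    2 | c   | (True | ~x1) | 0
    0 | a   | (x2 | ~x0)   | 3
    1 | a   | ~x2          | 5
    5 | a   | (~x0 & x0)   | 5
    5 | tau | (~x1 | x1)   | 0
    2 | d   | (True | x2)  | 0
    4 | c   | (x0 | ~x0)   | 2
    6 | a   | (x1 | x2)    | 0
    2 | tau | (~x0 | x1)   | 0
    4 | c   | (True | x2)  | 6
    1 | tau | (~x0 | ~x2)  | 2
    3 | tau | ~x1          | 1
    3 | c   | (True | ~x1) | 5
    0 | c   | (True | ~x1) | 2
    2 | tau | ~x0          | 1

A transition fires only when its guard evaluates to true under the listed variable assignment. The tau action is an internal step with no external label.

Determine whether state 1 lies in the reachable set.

Guard filter leaves 11 enabled edge(s).
Layer 0: {0}
Layer 1: {2,3}  now seen {0,2,3}
Layer 2: {5}  now seen {0,2,3,5}
R = {0,2,3,5}

Answer: UNREACHABLE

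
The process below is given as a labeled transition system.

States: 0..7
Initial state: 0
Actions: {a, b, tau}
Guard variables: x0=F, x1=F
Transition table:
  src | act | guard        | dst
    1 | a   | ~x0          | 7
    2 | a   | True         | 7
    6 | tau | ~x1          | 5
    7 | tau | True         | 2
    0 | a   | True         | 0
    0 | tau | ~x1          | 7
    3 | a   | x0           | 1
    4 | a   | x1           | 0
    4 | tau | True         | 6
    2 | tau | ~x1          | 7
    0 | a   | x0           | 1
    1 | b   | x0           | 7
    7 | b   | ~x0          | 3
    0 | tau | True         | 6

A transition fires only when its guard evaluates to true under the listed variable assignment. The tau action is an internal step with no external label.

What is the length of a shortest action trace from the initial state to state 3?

Breadth-first toward 3:
  L0 = {0}
  L1 = {6,7}
  L2 = {2,3,5}
depth(3)=2, e.g. tau·b

Answer: 2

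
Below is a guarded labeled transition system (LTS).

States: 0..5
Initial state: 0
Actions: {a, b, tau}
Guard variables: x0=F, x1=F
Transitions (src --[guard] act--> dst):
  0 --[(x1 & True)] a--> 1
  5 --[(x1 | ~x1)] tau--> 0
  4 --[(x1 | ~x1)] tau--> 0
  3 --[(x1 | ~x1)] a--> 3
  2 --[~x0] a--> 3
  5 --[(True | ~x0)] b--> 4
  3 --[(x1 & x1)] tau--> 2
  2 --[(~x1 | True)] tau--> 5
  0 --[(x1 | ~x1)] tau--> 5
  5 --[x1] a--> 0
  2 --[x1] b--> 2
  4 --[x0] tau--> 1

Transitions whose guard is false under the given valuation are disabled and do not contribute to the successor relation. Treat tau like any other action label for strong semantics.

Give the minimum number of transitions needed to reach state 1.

Answer: UNREACHABLE

Analysis:
Breadth-first toward 1:
  L0 = {0}
  L1 = {5}
  L2 = {4}
1 never appears.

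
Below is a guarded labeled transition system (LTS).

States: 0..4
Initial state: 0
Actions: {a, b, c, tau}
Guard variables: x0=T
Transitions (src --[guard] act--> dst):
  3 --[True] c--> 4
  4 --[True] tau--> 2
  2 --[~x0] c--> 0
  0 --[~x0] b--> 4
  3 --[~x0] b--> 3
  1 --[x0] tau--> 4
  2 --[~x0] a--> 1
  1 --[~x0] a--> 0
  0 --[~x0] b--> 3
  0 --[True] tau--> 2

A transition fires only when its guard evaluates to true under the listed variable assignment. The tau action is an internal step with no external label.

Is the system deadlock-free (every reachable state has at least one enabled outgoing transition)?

Answer: DEADLOCK at state 2

Trace:
Reach set: {0,2}
  0: tau→2  [1 out]
  2: ∅  [deadlock]
witness 2: tau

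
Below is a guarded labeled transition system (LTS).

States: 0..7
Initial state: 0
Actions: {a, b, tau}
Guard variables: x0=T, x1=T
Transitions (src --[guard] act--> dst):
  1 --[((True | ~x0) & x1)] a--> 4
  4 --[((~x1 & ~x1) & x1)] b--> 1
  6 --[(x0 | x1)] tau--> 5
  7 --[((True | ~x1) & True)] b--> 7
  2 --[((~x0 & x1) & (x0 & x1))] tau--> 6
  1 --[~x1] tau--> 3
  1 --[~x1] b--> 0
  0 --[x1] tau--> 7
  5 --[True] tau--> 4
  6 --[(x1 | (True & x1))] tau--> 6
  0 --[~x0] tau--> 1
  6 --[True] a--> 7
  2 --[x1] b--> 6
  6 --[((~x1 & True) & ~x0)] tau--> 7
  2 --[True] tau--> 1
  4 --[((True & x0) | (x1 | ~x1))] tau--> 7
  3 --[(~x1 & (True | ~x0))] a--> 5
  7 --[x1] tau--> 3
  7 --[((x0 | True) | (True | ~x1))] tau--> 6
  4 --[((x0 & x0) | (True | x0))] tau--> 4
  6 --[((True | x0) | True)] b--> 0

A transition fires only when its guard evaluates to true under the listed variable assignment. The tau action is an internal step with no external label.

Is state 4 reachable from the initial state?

Answer: REACHABLE

Working:
Guard filter leaves 14 enabled edge(s).
depth 0: {0}
depth 1: {7}  cumulative {0,7}
depth 2: {3,6}  cumulative {0,3,6,7}
depth 3: {5}  cumulative {0,3,5,6,7}
depth 4: {4}  cumulative {0,3,4,5,6,7}
Reachable = {0,3,4,5,6,7}
witness 4: tau·tau·tau·tau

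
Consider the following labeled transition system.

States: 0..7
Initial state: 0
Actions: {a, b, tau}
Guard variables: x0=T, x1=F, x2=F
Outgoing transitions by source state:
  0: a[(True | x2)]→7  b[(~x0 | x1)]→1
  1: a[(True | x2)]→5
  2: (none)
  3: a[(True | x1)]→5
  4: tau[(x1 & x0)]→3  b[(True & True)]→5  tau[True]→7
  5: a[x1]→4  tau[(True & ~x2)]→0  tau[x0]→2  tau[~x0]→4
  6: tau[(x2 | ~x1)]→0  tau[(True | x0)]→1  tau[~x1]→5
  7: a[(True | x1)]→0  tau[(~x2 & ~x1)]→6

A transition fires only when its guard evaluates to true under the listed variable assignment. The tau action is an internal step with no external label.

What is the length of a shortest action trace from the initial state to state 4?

Breadth-first toward 4:
  Layer 0: {0}
  Layer 1: {7}
  Layer 2: {6}
  Layer 3: {1,5}
  Layer 4: {2}
4 never appears.

Answer: UNREACHABLE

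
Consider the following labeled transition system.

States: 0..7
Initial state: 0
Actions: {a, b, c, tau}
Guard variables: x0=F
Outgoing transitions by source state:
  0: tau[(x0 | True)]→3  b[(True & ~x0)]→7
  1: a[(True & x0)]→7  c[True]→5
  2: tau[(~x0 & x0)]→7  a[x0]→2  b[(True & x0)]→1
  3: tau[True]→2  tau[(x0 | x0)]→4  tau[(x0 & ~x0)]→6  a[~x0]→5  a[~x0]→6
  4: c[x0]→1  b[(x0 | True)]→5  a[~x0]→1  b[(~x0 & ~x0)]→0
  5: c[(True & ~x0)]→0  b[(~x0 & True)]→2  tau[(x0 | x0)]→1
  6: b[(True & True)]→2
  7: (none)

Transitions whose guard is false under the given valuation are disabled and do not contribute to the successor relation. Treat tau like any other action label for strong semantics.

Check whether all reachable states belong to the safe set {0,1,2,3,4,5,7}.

Answer: INVARIANT VIOLATED at state 6

Trace:
Inv-set: {0,1,2,3,4,5,7}
Reachable = {0,2,3,5,6,7}
  0: safe
  2: safe
  3: safe
  5: safe
  6: ✗ unsafe
  7: safe
counterexample path to 6: tau·a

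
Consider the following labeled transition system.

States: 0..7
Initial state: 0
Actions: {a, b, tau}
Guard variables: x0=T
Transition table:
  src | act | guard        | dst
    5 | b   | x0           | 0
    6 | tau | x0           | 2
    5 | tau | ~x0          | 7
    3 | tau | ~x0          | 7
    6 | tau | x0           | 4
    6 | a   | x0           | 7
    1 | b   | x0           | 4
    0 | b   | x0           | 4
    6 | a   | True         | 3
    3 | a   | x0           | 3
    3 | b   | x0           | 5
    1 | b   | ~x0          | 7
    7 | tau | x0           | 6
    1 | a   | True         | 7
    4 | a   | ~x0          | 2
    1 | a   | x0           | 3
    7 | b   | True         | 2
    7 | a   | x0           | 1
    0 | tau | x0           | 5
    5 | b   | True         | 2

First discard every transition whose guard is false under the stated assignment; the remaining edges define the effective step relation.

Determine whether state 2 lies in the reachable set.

Guard filter leaves 16 enabled edge(s).
L0 = {0}
L1 = {4,5}  cumulative {0,4,5}
L2 = {2}  cumulative {0,2,4,5}
Reach set: {0,2,4,5}
trace reaching 2: tau·b

Answer: REACHABLE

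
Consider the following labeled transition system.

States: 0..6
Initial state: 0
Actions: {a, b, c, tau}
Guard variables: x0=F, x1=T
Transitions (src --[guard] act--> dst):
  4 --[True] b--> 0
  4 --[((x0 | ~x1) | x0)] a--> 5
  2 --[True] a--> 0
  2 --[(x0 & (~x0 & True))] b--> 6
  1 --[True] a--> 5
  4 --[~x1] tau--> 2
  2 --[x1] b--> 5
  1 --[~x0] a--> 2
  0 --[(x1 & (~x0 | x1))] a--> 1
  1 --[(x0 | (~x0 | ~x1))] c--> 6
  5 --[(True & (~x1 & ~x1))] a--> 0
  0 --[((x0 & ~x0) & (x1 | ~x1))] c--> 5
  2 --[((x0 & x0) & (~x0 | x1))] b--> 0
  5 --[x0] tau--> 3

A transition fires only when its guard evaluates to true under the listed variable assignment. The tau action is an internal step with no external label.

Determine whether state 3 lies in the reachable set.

Guard filter leaves 7 enabled edge(s).
L0 = {0}
L1 = {1}  cumulative {0,1}
L2 = {2,5,6}  cumulative {0,1,2,5,6}
Reach set: {0,1,2,5,6}

Answer: UNREACHABLE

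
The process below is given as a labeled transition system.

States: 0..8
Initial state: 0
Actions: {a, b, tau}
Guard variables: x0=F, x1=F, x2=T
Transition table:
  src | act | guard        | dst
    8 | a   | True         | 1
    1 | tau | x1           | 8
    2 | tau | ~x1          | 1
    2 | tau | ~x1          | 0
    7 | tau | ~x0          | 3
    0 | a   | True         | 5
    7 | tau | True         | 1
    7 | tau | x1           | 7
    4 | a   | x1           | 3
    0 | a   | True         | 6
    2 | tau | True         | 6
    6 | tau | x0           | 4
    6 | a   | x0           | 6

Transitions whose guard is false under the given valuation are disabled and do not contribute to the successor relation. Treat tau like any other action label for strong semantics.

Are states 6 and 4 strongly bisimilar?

Refine partition for ~:
  P[0] = {{0,1,2,3,4,5,6,7,8}}
  P[1] = {{0,8},{1,3,4,5,6},{2,7}}
  P[2] = {{0,8},{1,3,4,5,6},{2},{7}}
4 equivalence class(es) (converged in 3)
[6]={1,3,4,5,6}  [4]={1,3,4,5,6}

Answer: BISIMILAR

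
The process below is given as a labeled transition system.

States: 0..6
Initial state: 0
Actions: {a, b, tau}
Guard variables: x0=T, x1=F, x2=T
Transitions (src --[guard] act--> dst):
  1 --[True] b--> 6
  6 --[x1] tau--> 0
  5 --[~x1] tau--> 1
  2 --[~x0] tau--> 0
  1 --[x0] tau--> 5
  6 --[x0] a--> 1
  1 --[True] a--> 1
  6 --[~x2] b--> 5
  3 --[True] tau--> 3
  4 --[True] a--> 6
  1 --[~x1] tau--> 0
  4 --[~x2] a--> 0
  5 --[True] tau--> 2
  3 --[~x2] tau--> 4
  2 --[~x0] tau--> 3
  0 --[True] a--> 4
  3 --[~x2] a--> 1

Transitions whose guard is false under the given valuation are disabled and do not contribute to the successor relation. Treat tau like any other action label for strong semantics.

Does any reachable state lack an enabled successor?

Reachable = {0,1,2,4,5,6}
  0: a→4  [1 exit(s)]
  1: a→1  b→6  tau→0  tau→5  [4 exit(s)]
  2: ∅  [no exit]
  4: a→6  [1 exit(s)]
  5: tau→1  tau→2  [2 exit(s)]
  6: a→1  [1 exit(s)]
Path to 2: a·a·a·tau·tau

Answer: DEADLOCK at state 2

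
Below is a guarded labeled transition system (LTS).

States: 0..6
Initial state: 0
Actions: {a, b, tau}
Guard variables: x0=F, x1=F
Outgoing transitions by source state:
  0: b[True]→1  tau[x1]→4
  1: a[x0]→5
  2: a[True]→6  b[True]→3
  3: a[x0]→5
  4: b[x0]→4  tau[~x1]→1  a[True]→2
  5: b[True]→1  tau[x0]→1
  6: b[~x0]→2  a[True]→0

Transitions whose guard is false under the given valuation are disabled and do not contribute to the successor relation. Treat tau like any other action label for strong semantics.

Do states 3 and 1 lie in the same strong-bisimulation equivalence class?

Answer: BISIMILAR

Working:
Refine partition for ~:
  round 0: {{0,1,2,3,4,5,6}}
  round 1: {{0,5},{1,3},{2,6},{4}}
  round 2: {{0,5},{1,3},{2},{4},{6}}
stable after 3 split(s): 5 block(s)
[3]={1,3}  [1]={1,3}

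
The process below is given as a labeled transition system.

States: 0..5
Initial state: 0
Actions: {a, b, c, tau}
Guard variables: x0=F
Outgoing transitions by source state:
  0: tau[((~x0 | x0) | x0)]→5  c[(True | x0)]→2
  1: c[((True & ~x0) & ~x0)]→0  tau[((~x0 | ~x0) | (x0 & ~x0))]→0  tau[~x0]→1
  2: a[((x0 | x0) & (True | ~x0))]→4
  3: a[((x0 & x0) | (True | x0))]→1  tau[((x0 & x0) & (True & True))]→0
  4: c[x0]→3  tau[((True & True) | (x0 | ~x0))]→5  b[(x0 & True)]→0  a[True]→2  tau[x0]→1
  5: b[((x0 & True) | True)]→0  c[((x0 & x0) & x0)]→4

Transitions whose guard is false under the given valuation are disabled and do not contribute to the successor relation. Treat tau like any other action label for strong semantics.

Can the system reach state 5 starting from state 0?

9 transition(s) survive guard evaluation.
L0 = {0}
L1 = {2,5}  cumulative {0,2,5}
Reach set: {0,2,5}
Path to 5: tau

Answer: REACHABLE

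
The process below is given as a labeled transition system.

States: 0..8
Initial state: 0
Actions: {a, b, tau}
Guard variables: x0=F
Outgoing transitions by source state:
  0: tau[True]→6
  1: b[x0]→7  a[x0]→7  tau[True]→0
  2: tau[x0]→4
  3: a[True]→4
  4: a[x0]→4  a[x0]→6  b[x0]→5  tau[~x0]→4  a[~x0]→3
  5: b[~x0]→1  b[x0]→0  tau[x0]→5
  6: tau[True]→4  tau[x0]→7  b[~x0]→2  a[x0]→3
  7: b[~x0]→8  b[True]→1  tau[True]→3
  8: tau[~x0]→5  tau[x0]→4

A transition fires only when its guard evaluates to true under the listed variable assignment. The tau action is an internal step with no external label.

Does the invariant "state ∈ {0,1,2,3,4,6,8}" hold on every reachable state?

Answer: INVARIANT HOLDS

Trace:
Allowed set {0,1,2,3,4,6,8}
R = {0,2,3,4,6}
  0: ok
  2: ok
  3: ok
  4: ok
  6: ok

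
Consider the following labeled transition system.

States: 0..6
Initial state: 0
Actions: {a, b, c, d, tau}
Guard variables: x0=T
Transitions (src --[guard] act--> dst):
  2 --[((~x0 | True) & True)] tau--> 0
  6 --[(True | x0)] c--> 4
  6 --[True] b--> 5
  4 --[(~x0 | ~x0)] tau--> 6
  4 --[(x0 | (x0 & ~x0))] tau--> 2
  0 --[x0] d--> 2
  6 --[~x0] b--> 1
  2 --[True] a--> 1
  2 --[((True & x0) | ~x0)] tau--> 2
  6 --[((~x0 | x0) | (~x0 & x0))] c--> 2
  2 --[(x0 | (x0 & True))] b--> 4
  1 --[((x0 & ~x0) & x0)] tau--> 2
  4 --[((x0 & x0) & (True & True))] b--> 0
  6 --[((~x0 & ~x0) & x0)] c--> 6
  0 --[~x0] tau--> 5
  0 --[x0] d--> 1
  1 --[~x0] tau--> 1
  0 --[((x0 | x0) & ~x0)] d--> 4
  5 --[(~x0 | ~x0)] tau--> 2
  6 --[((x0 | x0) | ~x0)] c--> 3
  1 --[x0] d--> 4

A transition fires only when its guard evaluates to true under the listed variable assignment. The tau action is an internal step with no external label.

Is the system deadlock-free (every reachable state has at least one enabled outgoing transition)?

Reach set: {0,1,2,4}
  0: d→1  d→2  [deg 2]
  1: d→4  [deg 1]
  2: a→1  b→4  tau→0  tau→2  [deg 4]
  4: b→0  tau→2  [deg 2]

Answer: DEADLOCK-FREE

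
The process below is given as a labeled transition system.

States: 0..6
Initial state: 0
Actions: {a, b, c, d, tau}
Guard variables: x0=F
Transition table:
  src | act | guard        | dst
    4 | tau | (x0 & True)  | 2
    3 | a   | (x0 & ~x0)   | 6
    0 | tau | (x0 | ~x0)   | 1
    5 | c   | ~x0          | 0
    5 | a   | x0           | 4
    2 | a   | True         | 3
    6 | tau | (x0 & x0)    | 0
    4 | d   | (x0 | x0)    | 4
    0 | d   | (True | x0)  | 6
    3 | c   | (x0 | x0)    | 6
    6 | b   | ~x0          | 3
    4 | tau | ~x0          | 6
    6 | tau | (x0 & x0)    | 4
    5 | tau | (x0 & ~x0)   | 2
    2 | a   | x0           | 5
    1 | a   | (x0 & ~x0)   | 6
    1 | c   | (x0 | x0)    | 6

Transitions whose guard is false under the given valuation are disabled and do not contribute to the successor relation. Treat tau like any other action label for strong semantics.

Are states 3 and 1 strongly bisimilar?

Answer: BISIMILAR

Analysis:
Refine partition for ~:
  π0 = {{0,1,2,3,4,5,6}}
  π1 = {{0},{1,3},{2},{4},{5},{6}}
6 equivalence class(es) (converged in 2)
[3]={1,3}  [1]={1,3}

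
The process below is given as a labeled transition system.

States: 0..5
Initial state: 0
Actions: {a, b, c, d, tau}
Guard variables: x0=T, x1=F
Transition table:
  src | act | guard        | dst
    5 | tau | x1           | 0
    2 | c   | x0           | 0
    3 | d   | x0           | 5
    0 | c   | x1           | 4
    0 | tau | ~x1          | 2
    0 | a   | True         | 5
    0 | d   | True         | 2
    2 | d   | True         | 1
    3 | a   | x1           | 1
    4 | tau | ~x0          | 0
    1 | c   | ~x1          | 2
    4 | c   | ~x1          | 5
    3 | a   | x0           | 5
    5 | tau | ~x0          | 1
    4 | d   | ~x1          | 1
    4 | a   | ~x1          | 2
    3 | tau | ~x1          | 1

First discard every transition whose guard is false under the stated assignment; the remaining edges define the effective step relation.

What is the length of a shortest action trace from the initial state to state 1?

BFS to 1:
  L0 = {0}
  L1 = {2,5}
  L2 = {1}
1 enters at depth 2; path d·d

Answer: 2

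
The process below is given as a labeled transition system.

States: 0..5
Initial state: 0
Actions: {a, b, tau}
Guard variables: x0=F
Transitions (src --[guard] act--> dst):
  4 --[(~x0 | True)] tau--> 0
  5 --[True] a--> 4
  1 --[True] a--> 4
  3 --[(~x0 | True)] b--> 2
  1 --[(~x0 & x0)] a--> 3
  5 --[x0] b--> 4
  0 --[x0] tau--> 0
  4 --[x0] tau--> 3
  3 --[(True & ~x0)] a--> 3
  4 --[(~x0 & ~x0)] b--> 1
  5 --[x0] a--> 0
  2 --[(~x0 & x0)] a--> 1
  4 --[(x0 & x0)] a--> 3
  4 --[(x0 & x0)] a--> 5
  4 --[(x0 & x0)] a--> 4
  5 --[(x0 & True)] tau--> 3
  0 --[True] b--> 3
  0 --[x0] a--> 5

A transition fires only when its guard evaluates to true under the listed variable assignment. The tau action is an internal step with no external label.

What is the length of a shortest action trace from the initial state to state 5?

Answer: UNREACHABLE

Trace:
Breadth-first toward 5:
  L0 = {0}
  L1 = {3}
  L2 = {2}
5 never appears.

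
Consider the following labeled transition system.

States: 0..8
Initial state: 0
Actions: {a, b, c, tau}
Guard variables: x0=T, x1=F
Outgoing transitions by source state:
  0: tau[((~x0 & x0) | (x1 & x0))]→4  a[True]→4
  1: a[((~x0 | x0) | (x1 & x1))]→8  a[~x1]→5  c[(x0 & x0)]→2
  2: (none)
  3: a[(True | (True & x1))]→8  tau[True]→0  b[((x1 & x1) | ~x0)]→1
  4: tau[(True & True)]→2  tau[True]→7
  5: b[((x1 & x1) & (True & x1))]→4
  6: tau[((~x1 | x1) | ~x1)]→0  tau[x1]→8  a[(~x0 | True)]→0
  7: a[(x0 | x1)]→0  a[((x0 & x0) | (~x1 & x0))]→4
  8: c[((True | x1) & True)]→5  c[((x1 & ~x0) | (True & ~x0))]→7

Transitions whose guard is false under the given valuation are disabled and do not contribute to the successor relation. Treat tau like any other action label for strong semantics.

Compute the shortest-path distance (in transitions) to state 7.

BFS to 7:
  depth 0: {0}
  depth 1: {4}
  depth 2: {2,7}
7 enters at depth 2; path a·tau

Answer: 2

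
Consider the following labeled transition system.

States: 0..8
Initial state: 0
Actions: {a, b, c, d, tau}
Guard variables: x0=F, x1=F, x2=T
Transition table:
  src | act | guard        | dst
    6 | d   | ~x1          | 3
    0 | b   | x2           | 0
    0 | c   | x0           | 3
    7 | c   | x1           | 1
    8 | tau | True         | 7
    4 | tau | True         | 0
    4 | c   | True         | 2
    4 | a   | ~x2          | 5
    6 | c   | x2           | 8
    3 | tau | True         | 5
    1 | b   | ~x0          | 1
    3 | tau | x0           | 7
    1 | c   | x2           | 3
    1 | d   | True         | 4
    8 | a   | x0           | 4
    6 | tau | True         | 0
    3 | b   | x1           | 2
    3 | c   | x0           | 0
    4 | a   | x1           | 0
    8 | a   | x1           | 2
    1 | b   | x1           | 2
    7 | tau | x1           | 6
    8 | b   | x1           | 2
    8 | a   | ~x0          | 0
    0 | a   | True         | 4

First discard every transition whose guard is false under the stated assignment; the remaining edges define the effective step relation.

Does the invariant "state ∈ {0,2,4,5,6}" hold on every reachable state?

Answer: INVARIANT HOLDS

Working:
Safe = {0,2,4,5,6}
Reach set: {0,2,4}
  0: safe
  2: safe
  4: safe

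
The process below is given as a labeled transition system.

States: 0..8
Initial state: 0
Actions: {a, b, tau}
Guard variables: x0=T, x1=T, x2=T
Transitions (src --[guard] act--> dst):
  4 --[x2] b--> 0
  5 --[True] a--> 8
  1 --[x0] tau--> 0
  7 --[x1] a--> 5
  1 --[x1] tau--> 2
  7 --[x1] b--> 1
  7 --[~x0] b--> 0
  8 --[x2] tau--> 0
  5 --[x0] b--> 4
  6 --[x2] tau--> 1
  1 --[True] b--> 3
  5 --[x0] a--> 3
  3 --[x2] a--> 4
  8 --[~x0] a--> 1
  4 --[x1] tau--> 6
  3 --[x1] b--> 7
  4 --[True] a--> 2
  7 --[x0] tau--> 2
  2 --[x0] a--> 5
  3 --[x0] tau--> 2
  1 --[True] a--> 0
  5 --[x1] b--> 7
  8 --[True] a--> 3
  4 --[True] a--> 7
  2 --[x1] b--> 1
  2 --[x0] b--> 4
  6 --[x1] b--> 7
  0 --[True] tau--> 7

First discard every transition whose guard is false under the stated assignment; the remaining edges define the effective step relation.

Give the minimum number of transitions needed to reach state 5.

Layered search for 5:
  depth 0: {0}
  depth 1: {7}
  depth 2: {1,2,5}
first hit 5 at d=2 via tau·a

Answer: 2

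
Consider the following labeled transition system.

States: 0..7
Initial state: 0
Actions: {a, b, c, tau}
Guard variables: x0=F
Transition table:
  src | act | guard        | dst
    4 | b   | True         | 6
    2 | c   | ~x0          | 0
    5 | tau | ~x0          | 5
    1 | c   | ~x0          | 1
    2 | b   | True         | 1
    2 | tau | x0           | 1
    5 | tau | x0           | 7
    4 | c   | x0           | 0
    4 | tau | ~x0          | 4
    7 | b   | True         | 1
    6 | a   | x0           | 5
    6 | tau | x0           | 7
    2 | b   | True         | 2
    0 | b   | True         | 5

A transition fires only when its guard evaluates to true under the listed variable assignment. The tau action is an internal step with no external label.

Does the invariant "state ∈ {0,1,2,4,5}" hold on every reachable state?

Inv-set: {0,1,2,4,5}
Reach set: {0,5}
  0: ✓
  5: ✓

Answer: INVARIANT HOLDS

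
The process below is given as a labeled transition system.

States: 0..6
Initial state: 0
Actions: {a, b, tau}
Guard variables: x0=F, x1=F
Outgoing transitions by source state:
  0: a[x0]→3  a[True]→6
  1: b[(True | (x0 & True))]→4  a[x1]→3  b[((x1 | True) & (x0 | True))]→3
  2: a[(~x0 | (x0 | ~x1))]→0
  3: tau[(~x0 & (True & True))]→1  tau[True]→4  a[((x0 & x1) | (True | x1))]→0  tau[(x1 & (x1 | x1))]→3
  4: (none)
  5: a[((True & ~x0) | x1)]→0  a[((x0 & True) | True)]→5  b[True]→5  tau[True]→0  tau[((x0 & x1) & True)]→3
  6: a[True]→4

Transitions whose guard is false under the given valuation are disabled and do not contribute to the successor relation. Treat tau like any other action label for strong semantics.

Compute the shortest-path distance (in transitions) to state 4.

Answer: 2

Working:
Breadth-first toward 4:
  depth 0: {0}
  depth 1: {6}
  depth 2: {4}
depth(4)=2, e.g. a·a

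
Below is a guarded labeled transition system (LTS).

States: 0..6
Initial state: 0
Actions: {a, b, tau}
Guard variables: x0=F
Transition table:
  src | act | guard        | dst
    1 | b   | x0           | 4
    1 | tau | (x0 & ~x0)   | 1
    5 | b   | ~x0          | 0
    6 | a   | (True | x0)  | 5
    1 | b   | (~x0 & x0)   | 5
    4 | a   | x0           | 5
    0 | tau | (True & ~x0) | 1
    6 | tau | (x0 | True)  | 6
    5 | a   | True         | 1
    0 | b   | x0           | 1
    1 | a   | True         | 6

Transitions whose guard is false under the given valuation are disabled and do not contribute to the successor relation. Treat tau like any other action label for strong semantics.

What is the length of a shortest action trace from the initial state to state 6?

Answer: 2

Working:
Breadth-first toward 6:
  L0 = {0}
  L1 = {1}
  L2 = {6}
depth(6)=2, e.g. tau·a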